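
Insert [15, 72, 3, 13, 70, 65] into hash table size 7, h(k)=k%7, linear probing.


Insert 15: h=1 -> slot 1
Insert 72: h=2 -> slot 2
Insert 3: h=3 -> slot 3
Insert 13: h=6 -> slot 6
Insert 70: h=0 -> slot 0
Insert 65: h=2, 2 probes -> slot 4

Table: [70, 15, 72, 3, 65, None, 13]


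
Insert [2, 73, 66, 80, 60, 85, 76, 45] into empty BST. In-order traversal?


Insert 2: root
Insert 73: R from 2
Insert 66: R from 2 -> L from 73
Insert 80: R from 2 -> R from 73
Insert 60: R from 2 -> L from 73 -> L from 66
Insert 85: R from 2 -> R from 73 -> R from 80
Insert 76: R from 2 -> R from 73 -> L from 80
Insert 45: R from 2 -> L from 73 -> L from 66 -> L from 60

In-order: [2, 45, 60, 66, 73, 76, 80, 85]


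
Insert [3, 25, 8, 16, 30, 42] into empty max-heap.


Insert 3: [3]
Insert 25: [25, 3]
Insert 8: [25, 3, 8]
Insert 16: [25, 16, 8, 3]
Insert 30: [30, 25, 8, 3, 16]
Insert 42: [42, 25, 30, 3, 16, 8]

Final heap: [42, 25, 30, 3, 16, 8]


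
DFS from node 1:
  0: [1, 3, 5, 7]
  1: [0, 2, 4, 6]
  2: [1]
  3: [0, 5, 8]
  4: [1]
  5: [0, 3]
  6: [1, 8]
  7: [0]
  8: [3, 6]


Visit 1, push [6, 4, 2, 0]
Visit 0, push [7, 5, 3]
Visit 3, push [8, 5]
Visit 5, push []
Visit 8, push [6]
Visit 6, push []
Visit 7, push []
Visit 2, push []
Visit 4, push []

DFS order: [1, 0, 3, 5, 8, 6, 7, 2, 4]


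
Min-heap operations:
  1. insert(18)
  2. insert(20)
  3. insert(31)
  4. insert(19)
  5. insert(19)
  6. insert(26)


insert(18) -> [18]
insert(20) -> [18, 20]
insert(31) -> [18, 20, 31]
insert(19) -> [18, 19, 31, 20]
insert(19) -> [18, 19, 31, 20, 19]
insert(26) -> [18, 19, 26, 20, 19, 31]

Final heap: [18, 19, 26, 20, 19, 31]


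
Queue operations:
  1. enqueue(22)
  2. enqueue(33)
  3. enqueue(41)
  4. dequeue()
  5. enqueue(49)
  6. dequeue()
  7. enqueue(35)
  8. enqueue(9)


enqueue(22) -> [22]
enqueue(33) -> [22, 33]
enqueue(41) -> [22, 33, 41]
dequeue()->22, [33, 41]
enqueue(49) -> [33, 41, 49]
dequeue()->33, [41, 49]
enqueue(35) -> [41, 49, 35]
enqueue(9) -> [41, 49, 35, 9]

Final queue: [41, 49, 35, 9]


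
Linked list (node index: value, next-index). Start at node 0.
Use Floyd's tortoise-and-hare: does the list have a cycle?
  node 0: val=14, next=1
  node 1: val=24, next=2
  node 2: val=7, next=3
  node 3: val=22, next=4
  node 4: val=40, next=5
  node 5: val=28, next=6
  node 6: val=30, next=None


Floyd's tortoise (slow, +1) and hare (fast, +2):
  init: slow=0, fast=0
  step 1: slow=1, fast=2
  step 2: slow=2, fast=4
  step 3: slow=3, fast=6
  step 4: fast -> None, no cycle

Cycle: no


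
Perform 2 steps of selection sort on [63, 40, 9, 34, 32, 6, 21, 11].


Initial: [63, 40, 9, 34, 32, 6, 21, 11]
Step 1: min=6 at 5
  Swap: [6, 40, 9, 34, 32, 63, 21, 11]
Step 2: min=9 at 2
  Swap: [6, 9, 40, 34, 32, 63, 21, 11]

After 2 steps: [6, 9, 40, 34, 32, 63, 21, 11]


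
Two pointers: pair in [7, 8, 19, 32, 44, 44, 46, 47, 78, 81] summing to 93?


lo=0(7)+hi=9(81)=88
lo=1(8)+hi=9(81)=89
lo=2(19)+hi=9(81)=100
lo=2(19)+hi=8(78)=97
lo=2(19)+hi=7(47)=66
lo=3(32)+hi=7(47)=79
lo=4(44)+hi=7(47)=91
lo=5(44)+hi=7(47)=91
lo=6(46)+hi=7(47)=93

Yes: 46+47=93


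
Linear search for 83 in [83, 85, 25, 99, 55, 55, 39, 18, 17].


i=0: 83==83 found!

Found at 0, 1 comps


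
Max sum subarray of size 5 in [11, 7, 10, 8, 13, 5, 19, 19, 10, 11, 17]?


[0:5]: 49
[1:6]: 43
[2:7]: 55
[3:8]: 64
[4:9]: 66
[5:10]: 64
[6:11]: 76

Max: 76 at [6:11]


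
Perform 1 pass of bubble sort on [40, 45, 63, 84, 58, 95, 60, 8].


Initial: [40, 45, 63, 84, 58, 95, 60, 8]
Pass 1: [40, 45, 63, 58, 84, 60, 8, 95] (3 swaps)

After 1 pass: [40, 45, 63, 58, 84, 60, 8, 95]


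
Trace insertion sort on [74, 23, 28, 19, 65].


Initial: [74, 23, 28, 19, 65]
Insert 23: [23, 74, 28, 19, 65]
Insert 28: [23, 28, 74, 19, 65]
Insert 19: [19, 23, 28, 74, 65]
Insert 65: [19, 23, 28, 65, 74]

Sorted: [19, 23, 28, 65, 74]


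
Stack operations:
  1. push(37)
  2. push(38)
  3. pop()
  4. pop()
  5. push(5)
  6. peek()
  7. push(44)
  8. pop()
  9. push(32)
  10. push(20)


push(37) -> [37]
push(38) -> [37, 38]
pop()->38, [37]
pop()->37, []
push(5) -> [5]
peek()->5
push(44) -> [5, 44]
pop()->44, [5]
push(32) -> [5, 32]
push(20) -> [5, 32, 20]

Final stack: [5, 32, 20]


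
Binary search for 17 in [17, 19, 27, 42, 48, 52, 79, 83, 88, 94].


Step 1: lo=0, hi=9, mid=4, val=48
Step 2: lo=0, hi=3, mid=1, val=19
Step 3: lo=0, hi=0, mid=0, val=17

Found at index 0


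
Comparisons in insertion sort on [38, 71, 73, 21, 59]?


Algorithm: insertion sort
Input: [38, 71, 73, 21, 59]
Sorted: [21, 38, 59, 71, 73]

8


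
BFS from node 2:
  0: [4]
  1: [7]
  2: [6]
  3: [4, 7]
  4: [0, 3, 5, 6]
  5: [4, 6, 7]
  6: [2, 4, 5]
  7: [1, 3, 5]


Visit 2, enqueue [6]
Visit 6, enqueue [4, 5]
Visit 4, enqueue [0, 3]
Visit 5, enqueue [7]
Visit 0, enqueue []
Visit 3, enqueue []
Visit 7, enqueue [1]
Visit 1, enqueue []

BFS order: [2, 6, 4, 5, 0, 3, 7, 1]


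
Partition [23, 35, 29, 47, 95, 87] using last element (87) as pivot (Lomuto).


Pivot: 87
  23 <= 87: advance i (no swap)
  35 <= 87: advance i (no swap)
  29 <= 87: advance i (no swap)
  47 <= 87: advance i (no swap)
Place pivot at 4: [23, 35, 29, 47, 87, 95]

Partitioned: [23, 35, 29, 47, 87, 95]


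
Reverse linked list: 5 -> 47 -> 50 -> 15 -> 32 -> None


Step 1: curr=5, set curr.next=prev(None) | reversed so far: 5
Step 2: curr=47, set curr.next=prev(5) | reversed so far: 47 -> 5
Step 3: curr=50, set curr.next=prev(47) | reversed so far: 50 -> 47 -> 5
Step 4: curr=15, set curr.next=prev(50) | reversed so far: 15 -> 50 -> 47 -> 5
Step 5: curr=32, set curr.next=prev(15) | reversed so far: 32 -> 15 -> 50 -> 47 -> 5

32 -> 15 -> 50 -> 47 -> 5 -> None


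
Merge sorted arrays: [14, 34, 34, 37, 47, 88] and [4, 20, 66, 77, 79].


Take 4 from B
Take 14 from A
Take 20 from B
Take 34 from A
Take 34 from A
Take 37 from A
Take 47 from A
Take 66 from B
Take 77 from B
Take 79 from B

Merged: [4, 14, 20, 34, 34, 37, 47, 66, 77, 79, 88]


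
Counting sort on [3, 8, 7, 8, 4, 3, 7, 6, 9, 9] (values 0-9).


Input: [3, 8, 7, 8, 4, 3, 7, 6, 9, 9]
Counts: [0, 0, 0, 2, 1, 0, 1, 2, 2, 2]

Sorted: [3, 3, 4, 6, 7, 7, 8, 8, 9, 9]


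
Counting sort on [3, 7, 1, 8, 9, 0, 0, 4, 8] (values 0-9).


Input: [3, 7, 1, 8, 9, 0, 0, 4, 8]
Counts: [2, 1, 0, 1, 1, 0, 0, 1, 2, 1]

Sorted: [0, 0, 1, 3, 4, 7, 8, 8, 9]


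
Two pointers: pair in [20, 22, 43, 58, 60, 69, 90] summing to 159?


lo=0(20)+hi=6(90)=110
lo=1(22)+hi=6(90)=112
lo=2(43)+hi=6(90)=133
lo=3(58)+hi=6(90)=148
lo=4(60)+hi=6(90)=150
lo=5(69)+hi=6(90)=159

Yes: 69+90=159


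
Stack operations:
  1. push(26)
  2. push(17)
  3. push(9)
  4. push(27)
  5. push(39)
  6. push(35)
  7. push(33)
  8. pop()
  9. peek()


push(26) -> [26]
push(17) -> [26, 17]
push(9) -> [26, 17, 9]
push(27) -> [26, 17, 9, 27]
push(39) -> [26, 17, 9, 27, 39]
push(35) -> [26, 17, 9, 27, 39, 35]
push(33) -> [26, 17, 9, 27, 39, 35, 33]
pop()->33, [26, 17, 9, 27, 39, 35]
peek()->35

Final stack: [26, 17, 9, 27, 39, 35]


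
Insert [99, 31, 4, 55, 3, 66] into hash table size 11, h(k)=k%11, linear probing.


Insert 99: h=0 -> slot 0
Insert 31: h=9 -> slot 9
Insert 4: h=4 -> slot 4
Insert 55: h=0, 1 probes -> slot 1
Insert 3: h=3 -> slot 3
Insert 66: h=0, 2 probes -> slot 2

Table: [99, 55, 66, 3, 4, None, None, None, None, 31, None]


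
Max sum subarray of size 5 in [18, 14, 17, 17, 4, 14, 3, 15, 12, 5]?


[0:5]: 70
[1:6]: 66
[2:7]: 55
[3:8]: 53
[4:9]: 48
[5:10]: 49

Max: 70 at [0:5]


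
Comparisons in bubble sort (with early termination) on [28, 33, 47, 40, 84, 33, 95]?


Algorithm: bubble sort (with early termination)
Input: [28, 33, 47, 40, 84, 33, 95]
Sorted: [28, 33, 33, 40, 47, 84, 95]

18


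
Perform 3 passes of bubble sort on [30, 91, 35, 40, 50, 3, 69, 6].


Initial: [30, 91, 35, 40, 50, 3, 69, 6]
Pass 1: [30, 35, 40, 50, 3, 69, 6, 91] (6 swaps)
Pass 2: [30, 35, 40, 3, 50, 6, 69, 91] (2 swaps)
Pass 3: [30, 35, 3, 40, 6, 50, 69, 91] (2 swaps)

After 3 passes: [30, 35, 3, 40, 6, 50, 69, 91]


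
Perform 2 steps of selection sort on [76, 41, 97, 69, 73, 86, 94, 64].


Initial: [76, 41, 97, 69, 73, 86, 94, 64]
Step 1: min=41 at 1
  Swap: [41, 76, 97, 69, 73, 86, 94, 64]
Step 2: min=64 at 7
  Swap: [41, 64, 97, 69, 73, 86, 94, 76]

After 2 steps: [41, 64, 97, 69, 73, 86, 94, 76]


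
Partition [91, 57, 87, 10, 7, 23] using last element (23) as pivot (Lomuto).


Pivot: 23
  10 <= 23: swap -> [10, 57, 87, 91, 7, 23]
  7 <= 23: swap -> [10, 7, 87, 91, 57, 23]
Place pivot at 2: [10, 7, 23, 91, 57, 87]

Partitioned: [10, 7, 23, 91, 57, 87]


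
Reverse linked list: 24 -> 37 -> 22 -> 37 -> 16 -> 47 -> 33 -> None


Step 1: curr=24, set curr.next=prev(None) | reversed so far: 24
Step 2: curr=37, set curr.next=prev(24) | reversed so far: 37 -> 24
Step 3: curr=22, set curr.next=prev(37) | reversed so far: 22 -> 37 -> 24
Step 4: curr=37, set curr.next=prev(22) | reversed so far: 37 -> 22 -> 37 -> 24
Step 5: curr=16, set curr.next=prev(37) | reversed so far: 16 -> 37 -> 22 -> 37 -> 24
Step 6: curr=47, set curr.next=prev(16) | reversed so far: 47 -> 16 -> 37 -> 22 -> 37 -> 24
Step 7: curr=33, set curr.next=prev(47) | reversed so far: 33 -> 47 -> 16 -> 37 -> 22 -> 37 -> 24

33 -> 47 -> 16 -> 37 -> 22 -> 37 -> 24 -> None


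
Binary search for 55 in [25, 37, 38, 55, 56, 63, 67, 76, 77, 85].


Step 1: lo=0, hi=9, mid=4, val=56
Step 2: lo=0, hi=3, mid=1, val=37
Step 3: lo=2, hi=3, mid=2, val=38
Step 4: lo=3, hi=3, mid=3, val=55

Found at index 3


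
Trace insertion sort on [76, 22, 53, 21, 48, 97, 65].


Initial: [76, 22, 53, 21, 48, 97, 65]
Insert 22: [22, 76, 53, 21, 48, 97, 65]
Insert 53: [22, 53, 76, 21, 48, 97, 65]
Insert 21: [21, 22, 53, 76, 48, 97, 65]
Insert 48: [21, 22, 48, 53, 76, 97, 65]
Insert 97: [21, 22, 48, 53, 76, 97, 65]
Insert 65: [21, 22, 48, 53, 65, 76, 97]

Sorted: [21, 22, 48, 53, 65, 76, 97]


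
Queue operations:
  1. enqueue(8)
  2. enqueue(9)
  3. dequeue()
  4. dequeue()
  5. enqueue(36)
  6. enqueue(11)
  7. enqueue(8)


enqueue(8) -> [8]
enqueue(9) -> [8, 9]
dequeue()->8, [9]
dequeue()->9, []
enqueue(36) -> [36]
enqueue(11) -> [36, 11]
enqueue(8) -> [36, 11, 8]

Final queue: [36, 11, 8]


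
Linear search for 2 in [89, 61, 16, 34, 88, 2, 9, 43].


i=0: 89!=2
i=1: 61!=2
i=2: 16!=2
i=3: 34!=2
i=4: 88!=2
i=5: 2==2 found!

Found at 5, 6 comps


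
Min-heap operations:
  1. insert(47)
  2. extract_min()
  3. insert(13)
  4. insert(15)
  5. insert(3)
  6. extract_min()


insert(47) -> [47]
extract_min()->47, []
insert(13) -> [13]
insert(15) -> [13, 15]
insert(3) -> [3, 15, 13]
extract_min()->3, [13, 15]

Final heap: [13, 15]


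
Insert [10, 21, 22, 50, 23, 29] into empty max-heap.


Insert 10: [10]
Insert 21: [21, 10]
Insert 22: [22, 10, 21]
Insert 50: [50, 22, 21, 10]
Insert 23: [50, 23, 21, 10, 22]
Insert 29: [50, 23, 29, 10, 22, 21]

Final heap: [50, 23, 29, 10, 22, 21]


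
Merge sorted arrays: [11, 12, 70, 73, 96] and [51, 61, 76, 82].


Take 11 from A
Take 12 from A
Take 51 from B
Take 61 from B
Take 70 from A
Take 73 from A
Take 76 from B
Take 82 from B

Merged: [11, 12, 51, 61, 70, 73, 76, 82, 96]


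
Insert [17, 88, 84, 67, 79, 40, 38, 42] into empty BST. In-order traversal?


Insert 17: root
Insert 88: R from 17
Insert 84: R from 17 -> L from 88
Insert 67: R from 17 -> L from 88 -> L from 84
Insert 79: R from 17 -> L from 88 -> L from 84 -> R from 67
Insert 40: R from 17 -> L from 88 -> L from 84 -> L from 67
Insert 38: R from 17 -> L from 88 -> L from 84 -> L from 67 -> L from 40
Insert 42: R from 17 -> L from 88 -> L from 84 -> L from 67 -> R from 40

In-order: [17, 38, 40, 42, 67, 79, 84, 88]


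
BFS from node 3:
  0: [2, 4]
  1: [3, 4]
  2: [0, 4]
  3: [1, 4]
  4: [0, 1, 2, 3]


Visit 3, enqueue [1, 4]
Visit 1, enqueue []
Visit 4, enqueue [0, 2]
Visit 0, enqueue []
Visit 2, enqueue []

BFS order: [3, 1, 4, 0, 2]


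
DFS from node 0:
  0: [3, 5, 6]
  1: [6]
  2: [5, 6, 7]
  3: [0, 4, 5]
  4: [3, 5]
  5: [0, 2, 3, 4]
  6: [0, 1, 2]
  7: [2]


Visit 0, push [6, 5, 3]
Visit 3, push [5, 4]
Visit 4, push [5]
Visit 5, push [2]
Visit 2, push [7, 6]
Visit 6, push [1]
Visit 1, push []
Visit 7, push []

DFS order: [0, 3, 4, 5, 2, 6, 1, 7]


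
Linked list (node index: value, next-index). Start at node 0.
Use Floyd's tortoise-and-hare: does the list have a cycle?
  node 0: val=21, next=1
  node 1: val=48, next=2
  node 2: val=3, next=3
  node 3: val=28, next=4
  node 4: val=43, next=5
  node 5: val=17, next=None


Floyd's tortoise (slow, +1) and hare (fast, +2):
  init: slow=0, fast=0
  step 1: slow=1, fast=2
  step 2: slow=2, fast=4
  step 3: fast 4->5->None, no cycle

Cycle: no


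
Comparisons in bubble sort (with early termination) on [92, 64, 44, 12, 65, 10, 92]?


Algorithm: bubble sort (with early termination)
Input: [92, 64, 44, 12, 65, 10, 92]
Sorted: [10, 12, 44, 64, 65, 92, 92]

21


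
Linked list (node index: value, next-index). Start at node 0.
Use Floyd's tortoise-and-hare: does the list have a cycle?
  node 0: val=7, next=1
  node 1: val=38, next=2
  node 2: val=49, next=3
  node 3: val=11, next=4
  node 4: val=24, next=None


Floyd's tortoise (slow, +1) and hare (fast, +2):
  init: slow=0, fast=0
  step 1: slow=1, fast=2
  step 2: slow=2, fast=4
  step 3: fast -> None, no cycle

Cycle: no


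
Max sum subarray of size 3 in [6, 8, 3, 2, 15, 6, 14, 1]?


[0:3]: 17
[1:4]: 13
[2:5]: 20
[3:6]: 23
[4:7]: 35
[5:8]: 21

Max: 35 at [4:7]


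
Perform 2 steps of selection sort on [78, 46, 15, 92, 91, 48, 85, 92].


Initial: [78, 46, 15, 92, 91, 48, 85, 92]
Step 1: min=15 at 2
  Swap: [15, 46, 78, 92, 91, 48, 85, 92]
Step 2: min=46 at 1
  Swap: [15, 46, 78, 92, 91, 48, 85, 92]

After 2 steps: [15, 46, 78, 92, 91, 48, 85, 92]


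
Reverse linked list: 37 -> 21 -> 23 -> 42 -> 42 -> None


Step 1: curr=37, set curr.next=prev(None) | reversed so far: 37
Step 2: curr=21, set curr.next=prev(37) | reversed so far: 21 -> 37
Step 3: curr=23, set curr.next=prev(21) | reversed so far: 23 -> 21 -> 37
Step 4: curr=42, set curr.next=prev(23) | reversed so far: 42 -> 23 -> 21 -> 37
Step 5: curr=42, set curr.next=prev(42) | reversed so far: 42 -> 42 -> 23 -> 21 -> 37

42 -> 42 -> 23 -> 21 -> 37 -> None


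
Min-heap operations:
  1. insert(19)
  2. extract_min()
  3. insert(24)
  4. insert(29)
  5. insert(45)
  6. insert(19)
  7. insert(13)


insert(19) -> [19]
extract_min()->19, []
insert(24) -> [24]
insert(29) -> [24, 29]
insert(45) -> [24, 29, 45]
insert(19) -> [19, 24, 45, 29]
insert(13) -> [13, 19, 45, 29, 24]

Final heap: [13, 19, 45, 29, 24]


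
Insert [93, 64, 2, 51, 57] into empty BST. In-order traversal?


Insert 93: root
Insert 64: L from 93
Insert 2: L from 93 -> L from 64
Insert 51: L from 93 -> L from 64 -> R from 2
Insert 57: L from 93 -> L from 64 -> R from 2 -> R from 51

In-order: [2, 51, 57, 64, 93]


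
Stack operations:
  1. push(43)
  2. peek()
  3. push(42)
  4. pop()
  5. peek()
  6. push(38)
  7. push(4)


push(43) -> [43]
peek()->43
push(42) -> [43, 42]
pop()->42, [43]
peek()->43
push(38) -> [43, 38]
push(4) -> [43, 38, 4]

Final stack: [43, 38, 4]


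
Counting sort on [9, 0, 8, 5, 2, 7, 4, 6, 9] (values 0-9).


Input: [9, 0, 8, 5, 2, 7, 4, 6, 9]
Counts: [1, 0, 1, 0, 1, 1, 1, 1, 1, 2]

Sorted: [0, 2, 4, 5, 6, 7, 8, 9, 9]


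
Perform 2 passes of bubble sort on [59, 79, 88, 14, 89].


Initial: [59, 79, 88, 14, 89]
Pass 1: [59, 79, 14, 88, 89] (1 swaps)
Pass 2: [59, 14, 79, 88, 89] (1 swaps)

After 2 passes: [59, 14, 79, 88, 89]


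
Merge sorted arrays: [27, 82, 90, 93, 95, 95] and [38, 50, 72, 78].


Take 27 from A
Take 38 from B
Take 50 from B
Take 72 from B
Take 78 from B

Merged: [27, 38, 50, 72, 78, 82, 90, 93, 95, 95]


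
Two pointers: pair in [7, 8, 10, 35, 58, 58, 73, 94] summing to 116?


lo=0(7)+hi=7(94)=101
lo=1(8)+hi=7(94)=102
lo=2(10)+hi=7(94)=104
lo=3(35)+hi=7(94)=129
lo=3(35)+hi=6(73)=108
lo=4(58)+hi=6(73)=131
lo=4(58)+hi=5(58)=116

Yes: 58+58=116


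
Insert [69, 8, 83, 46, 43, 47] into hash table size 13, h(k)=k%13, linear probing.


Insert 69: h=4 -> slot 4
Insert 8: h=8 -> slot 8
Insert 83: h=5 -> slot 5
Insert 46: h=7 -> slot 7
Insert 43: h=4, 2 probes -> slot 6
Insert 47: h=8, 1 probes -> slot 9

Table: [None, None, None, None, 69, 83, 43, 46, 8, 47, None, None, None]


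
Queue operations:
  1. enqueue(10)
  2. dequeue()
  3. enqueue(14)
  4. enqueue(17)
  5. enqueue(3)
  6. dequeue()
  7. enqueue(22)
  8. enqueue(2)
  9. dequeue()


enqueue(10) -> [10]
dequeue()->10, []
enqueue(14) -> [14]
enqueue(17) -> [14, 17]
enqueue(3) -> [14, 17, 3]
dequeue()->14, [17, 3]
enqueue(22) -> [17, 3, 22]
enqueue(2) -> [17, 3, 22, 2]
dequeue()->17, [3, 22, 2]

Final queue: [3, 22, 2]


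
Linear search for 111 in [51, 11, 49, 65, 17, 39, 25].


i=0: 51!=111
i=1: 11!=111
i=2: 49!=111
i=3: 65!=111
i=4: 17!=111
i=5: 39!=111
i=6: 25!=111

Not found, 7 comps


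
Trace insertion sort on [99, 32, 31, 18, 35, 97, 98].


Initial: [99, 32, 31, 18, 35, 97, 98]
Insert 32: [32, 99, 31, 18, 35, 97, 98]
Insert 31: [31, 32, 99, 18, 35, 97, 98]
Insert 18: [18, 31, 32, 99, 35, 97, 98]
Insert 35: [18, 31, 32, 35, 99, 97, 98]
Insert 97: [18, 31, 32, 35, 97, 99, 98]
Insert 98: [18, 31, 32, 35, 97, 98, 99]

Sorted: [18, 31, 32, 35, 97, 98, 99]


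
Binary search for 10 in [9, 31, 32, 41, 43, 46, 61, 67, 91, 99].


Step 1: lo=0, hi=9, mid=4, val=43
Step 2: lo=0, hi=3, mid=1, val=31
Step 3: lo=0, hi=0, mid=0, val=9

Not found


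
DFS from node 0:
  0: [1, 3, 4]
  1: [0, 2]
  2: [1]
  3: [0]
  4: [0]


Visit 0, push [4, 3, 1]
Visit 1, push [2]
Visit 2, push []
Visit 3, push []
Visit 4, push []

DFS order: [0, 1, 2, 3, 4]


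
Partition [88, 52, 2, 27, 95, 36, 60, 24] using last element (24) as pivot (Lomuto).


Pivot: 24
  2 <= 24: swap -> [2, 52, 88, 27, 95, 36, 60, 24]
Place pivot at 1: [2, 24, 88, 27, 95, 36, 60, 52]

Partitioned: [2, 24, 88, 27, 95, 36, 60, 52]


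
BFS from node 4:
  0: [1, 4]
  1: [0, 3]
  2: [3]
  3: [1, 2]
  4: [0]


Visit 4, enqueue [0]
Visit 0, enqueue [1]
Visit 1, enqueue [3]
Visit 3, enqueue [2]
Visit 2, enqueue []

BFS order: [4, 0, 1, 3, 2]


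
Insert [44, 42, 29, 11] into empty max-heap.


Insert 44: [44]
Insert 42: [44, 42]
Insert 29: [44, 42, 29]
Insert 11: [44, 42, 29, 11]

Final heap: [44, 42, 29, 11]


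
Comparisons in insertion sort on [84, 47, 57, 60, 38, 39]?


Algorithm: insertion sort
Input: [84, 47, 57, 60, 38, 39]
Sorted: [38, 39, 47, 57, 60, 84]

14


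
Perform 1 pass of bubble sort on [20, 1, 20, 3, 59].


Initial: [20, 1, 20, 3, 59]
Pass 1: [1, 20, 3, 20, 59] (2 swaps)

After 1 pass: [1, 20, 3, 20, 59]


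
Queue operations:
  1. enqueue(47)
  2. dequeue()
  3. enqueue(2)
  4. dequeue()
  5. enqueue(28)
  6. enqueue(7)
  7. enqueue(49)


enqueue(47) -> [47]
dequeue()->47, []
enqueue(2) -> [2]
dequeue()->2, []
enqueue(28) -> [28]
enqueue(7) -> [28, 7]
enqueue(49) -> [28, 7, 49]

Final queue: [28, 7, 49]


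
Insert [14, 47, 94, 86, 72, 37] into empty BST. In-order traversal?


Insert 14: root
Insert 47: R from 14
Insert 94: R from 14 -> R from 47
Insert 86: R from 14 -> R from 47 -> L from 94
Insert 72: R from 14 -> R from 47 -> L from 94 -> L from 86
Insert 37: R from 14 -> L from 47

In-order: [14, 37, 47, 72, 86, 94]


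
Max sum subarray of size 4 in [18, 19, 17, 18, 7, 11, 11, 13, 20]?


[0:4]: 72
[1:5]: 61
[2:6]: 53
[3:7]: 47
[4:8]: 42
[5:9]: 55

Max: 72 at [0:4]


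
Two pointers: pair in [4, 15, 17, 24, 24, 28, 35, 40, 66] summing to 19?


lo=0(4)+hi=8(66)=70
lo=0(4)+hi=7(40)=44
lo=0(4)+hi=6(35)=39
lo=0(4)+hi=5(28)=32
lo=0(4)+hi=4(24)=28
lo=0(4)+hi=3(24)=28
lo=0(4)+hi=2(17)=21
lo=0(4)+hi=1(15)=19

Yes: 4+15=19


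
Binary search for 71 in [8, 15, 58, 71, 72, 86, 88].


Step 1: lo=0, hi=6, mid=3, val=71

Found at index 3


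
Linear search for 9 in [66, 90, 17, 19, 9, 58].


i=0: 66!=9
i=1: 90!=9
i=2: 17!=9
i=3: 19!=9
i=4: 9==9 found!

Found at 4, 5 comps


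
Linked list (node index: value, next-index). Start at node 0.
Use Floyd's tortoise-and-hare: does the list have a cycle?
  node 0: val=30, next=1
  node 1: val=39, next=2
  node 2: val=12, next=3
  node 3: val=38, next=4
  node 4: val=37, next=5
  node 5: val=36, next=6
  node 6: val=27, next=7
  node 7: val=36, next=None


Floyd's tortoise (slow, +1) and hare (fast, +2):
  init: slow=0, fast=0
  step 1: slow=1, fast=2
  step 2: slow=2, fast=4
  step 3: slow=3, fast=6
  step 4: fast 6->7->None, no cycle

Cycle: no


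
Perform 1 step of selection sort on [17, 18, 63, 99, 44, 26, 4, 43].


Initial: [17, 18, 63, 99, 44, 26, 4, 43]
Step 1: min=4 at 6
  Swap: [4, 18, 63, 99, 44, 26, 17, 43]

After 1 step: [4, 18, 63, 99, 44, 26, 17, 43]


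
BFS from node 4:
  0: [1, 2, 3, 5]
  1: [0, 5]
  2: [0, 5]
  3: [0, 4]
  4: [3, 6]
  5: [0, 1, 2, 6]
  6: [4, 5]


Visit 4, enqueue [3, 6]
Visit 3, enqueue [0]
Visit 6, enqueue [5]
Visit 0, enqueue [1, 2]
Visit 5, enqueue []
Visit 1, enqueue []
Visit 2, enqueue []

BFS order: [4, 3, 6, 0, 5, 1, 2]


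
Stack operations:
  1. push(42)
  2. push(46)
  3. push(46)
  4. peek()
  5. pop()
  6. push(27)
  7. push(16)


push(42) -> [42]
push(46) -> [42, 46]
push(46) -> [42, 46, 46]
peek()->46
pop()->46, [42, 46]
push(27) -> [42, 46, 27]
push(16) -> [42, 46, 27, 16]

Final stack: [42, 46, 27, 16]


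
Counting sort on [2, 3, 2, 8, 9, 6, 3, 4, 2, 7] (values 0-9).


Input: [2, 3, 2, 8, 9, 6, 3, 4, 2, 7]
Counts: [0, 0, 3, 2, 1, 0, 1, 1, 1, 1]

Sorted: [2, 2, 2, 3, 3, 4, 6, 7, 8, 9]


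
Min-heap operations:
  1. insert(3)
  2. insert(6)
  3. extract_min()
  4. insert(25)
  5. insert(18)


insert(3) -> [3]
insert(6) -> [3, 6]
extract_min()->3, [6]
insert(25) -> [6, 25]
insert(18) -> [6, 25, 18]

Final heap: [6, 25, 18]


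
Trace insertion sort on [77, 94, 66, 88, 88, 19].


Initial: [77, 94, 66, 88, 88, 19]
Insert 94: [77, 94, 66, 88, 88, 19]
Insert 66: [66, 77, 94, 88, 88, 19]
Insert 88: [66, 77, 88, 94, 88, 19]
Insert 88: [66, 77, 88, 88, 94, 19]
Insert 19: [19, 66, 77, 88, 88, 94]

Sorted: [19, 66, 77, 88, 88, 94]


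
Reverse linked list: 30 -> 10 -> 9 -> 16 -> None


Step 1: curr=30, set curr.next=prev(None) | reversed so far: 30
Step 2: curr=10, set curr.next=prev(30) | reversed so far: 10 -> 30
Step 3: curr=9, set curr.next=prev(10) | reversed so far: 9 -> 10 -> 30
Step 4: curr=16, set curr.next=prev(9) | reversed so far: 16 -> 9 -> 10 -> 30

16 -> 9 -> 10 -> 30 -> None


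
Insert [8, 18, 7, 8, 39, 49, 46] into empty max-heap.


Insert 8: [8]
Insert 18: [18, 8]
Insert 7: [18, 8, 7]
Insert 8: [18, 8, 7, 8]
Insert 39: [39, 18, 7, 8, 8]
Insert 49: [49, 18, 39, 8, 8, 7]
Insert 46: [49, 18, 46, 8, 8, 7, 39]

Final heap: [49, 18, 46, 8, 8, 7, 39]


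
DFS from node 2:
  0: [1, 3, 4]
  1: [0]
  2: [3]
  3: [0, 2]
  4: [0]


Visit 2, push [3]
Visit 3, push [0]
Visit 0, push [4, 1]
Visit 1, push []
Visit 4, push []

DFS order: [2, 3, 0, 1, 4]


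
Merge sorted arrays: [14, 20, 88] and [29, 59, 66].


Take 14 from A
Take 20 from A
Take 29 from B
Take 59 from B
Take 66 from B

Merged: [14, 20, 29, 59, 66, 88]


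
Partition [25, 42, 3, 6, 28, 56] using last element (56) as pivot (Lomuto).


Pivot: 56
  25 <= 56: advance i (no swap)
  42 <= 56: advance i (no swap)
  3 <= 56: advance i (no swap)
  6 <= 56: advance i (no swap)
  28 <= 56: advance i (no swap)
Place pivot at 5: [25, 42, 3, 6, 28, 56]

Partitioned: [25, 42, 3, 6, 28, 56]


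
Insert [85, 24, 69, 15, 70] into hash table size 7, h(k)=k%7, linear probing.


Insert 85: h=1 -> slot 1
Insert 24: h=3 -> slot 3
Insert 69: h=6 -> slot 6
Insert 15: h=1, 1 probes -> slot 2
Insert 70: h=0 -> slot 0

Table: [70, 85, 15, 24, None, None, 69]


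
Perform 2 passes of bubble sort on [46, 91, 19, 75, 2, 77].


Initial: [46, 91, 19, 75, 2, 77]
Pass 1: [46, 19, 75, 2, 77, 91] (4 swaps)
Pass 2: [19, 46, 2, 75, 77, 91] (2 swaps)

After 2 passes: [19, 46, 2, 75, 77, 91]


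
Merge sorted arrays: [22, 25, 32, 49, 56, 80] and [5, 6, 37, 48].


Take 5 from B
Take 6 from B
Take 22 from A
Take 25 from A
Take 32 from A
Take 37 from B
Take 48 from B

Merged: [5, 6, 22, 25, 32, 37, 48, 49, 56, 80]


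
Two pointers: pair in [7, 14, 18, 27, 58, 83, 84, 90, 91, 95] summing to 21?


lo=0(7)+hi=9(95)=102
lo=0(7)+hi=8(91)=98
lo=0(7)+hi=7(90)=97
lo=0(7)+hi=6(84)=91
lo=0(7)+hi=5(83)=90
lo=0(7)+hi=4(58)=65
lo=0(7)+hi=3(27)=34
lo=0(7)+hi=2(18)=25
lo=0(7)+hi=1(14)=21

Yes: 7+14=21


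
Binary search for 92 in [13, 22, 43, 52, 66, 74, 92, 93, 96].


Step 1: lo=0, hi=8, mid=4, val=66
Step 2: lo=5, hi=8, mid=6, val=92

Found at index 6


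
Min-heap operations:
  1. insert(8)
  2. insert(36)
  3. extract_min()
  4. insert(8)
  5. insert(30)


insert(8) -> [8]
insert(36) -> [8, 36]
extract_min()->8, [36]
insert(8) -> [8, 36]
insert(30) -> [8, 36, 30]

Final heap: [8, 36, 30]


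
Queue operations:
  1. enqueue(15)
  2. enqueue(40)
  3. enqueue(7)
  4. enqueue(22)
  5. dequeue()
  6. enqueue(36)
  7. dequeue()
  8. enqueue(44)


enqueue(15) -> [15]
enqueue(40) -> [15, 40]
enqueue(7) -> [15, 40, 7]
enqueue(22) -> [15, 40, 7, 22]
dequeue()->15, [40, 7, 22]
enqueue(36) -> [40, 7, 22, 36]
dequeue()->40, [7, 22, 36]
enqueue(44) -> [7, 22, 36, 44]

Final queue: [7, 22, 36, 44]


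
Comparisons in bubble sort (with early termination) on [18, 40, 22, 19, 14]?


Algorithm: bubble sort (with early termination)
Input: [18, 40, 22, 19, 14]
Sorted: [14, 18, 19, 22, 40]

10


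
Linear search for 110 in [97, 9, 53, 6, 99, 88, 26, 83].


i=0: 97!=110
i=1: 9!=110
i=2: 53!=110
i=3: 6!=110
i=4: 99!=110
i=5: 88!=110
i=6: 26!=110
i=7: 83!=110

Not found, 8 comps


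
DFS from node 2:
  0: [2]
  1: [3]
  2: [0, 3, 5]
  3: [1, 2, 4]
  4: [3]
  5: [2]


Visit 2, push [5, 3, 0]
Visit 0, push []
Visit 3, push [4, 1]
Visit 1, push []
Visit 4, push []
Visit 5, push []

DFS order: [2, 0, 3, 1, 4, 5]


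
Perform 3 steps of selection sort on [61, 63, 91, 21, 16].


Initial: [61, 63, 91, 21, 16]
Step 1: min=16 at 4
  Swap: [16, 63, 91, 21, 61]
Step 2: min=21 at 3
  Swap: [16, 21, 91, 63, 61]
Step 3: min=61 at 4
  Swap: [16, 21, 61, 63, 91]

After 3 steps: [16, 21, 61, 63, 91]


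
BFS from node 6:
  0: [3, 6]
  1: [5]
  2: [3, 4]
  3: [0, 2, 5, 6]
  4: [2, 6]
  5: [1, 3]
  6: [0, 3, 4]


Visit 6, enqueue [0, 3, 4]
Visit 0, enqueue []
Visit 3, enqueue [2, 5]
Visit 4, enqueue []
Visit 2, enqueue []
Visit 5, enqueue [1]
Visit 1, enqueue []

BFS order: [6, 0, 3, 4, 2, 5, 1]


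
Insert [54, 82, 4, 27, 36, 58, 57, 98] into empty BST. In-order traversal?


Insert 54: root
Insert 82: R from 54
Insert 4: L from 54
Insert 27: L from 54 -> R from 4
Insert 36: L from 54 -> R from 4 -> R from 27
Insert 58: R from 54 -> L from 82
Insert 57: R from 54 -> L from 82 -> L from 58
Insert 98: R from 54 -> R from 82

In-order: [4, 27, 36, 54, 57, 58, 82, 98]


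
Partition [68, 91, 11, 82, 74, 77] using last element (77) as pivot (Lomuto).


Pivot: 77
  68 <= 77: advance i (no swap)
  11 <= 77: swap -> [68, 11, 91, 82, 74, 77]
  74 <= 77: swap -> [68, 11, 74, 82, 91, 77]
Place pivot at 3: [68, 11, 74, 77, 91, 82]

Partitioned: [68, 11, 74, 77, 91, 82]


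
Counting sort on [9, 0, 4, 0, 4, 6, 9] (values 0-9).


Input: [9, 0, 4, 0, 4, 6, 9]
Counts: [2, 0, 0, 0, 2, 0, 1, 0, 0, 2]

Sorted: [0, 0, 4, 4, 6, 9, 9]


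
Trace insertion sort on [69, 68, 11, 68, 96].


Initial: [69, 68, 11, 68, 96]
Insert 68: [68, 69, 11, 68, 96]
Insert 11: [11, 68, 69, 68, 96]
Insert 68: [11, 68, 68, 69, 96]
Insert 96: [11, 68, 68, 69, 96]

Sorted: [11, 68, 68, 69, 96]


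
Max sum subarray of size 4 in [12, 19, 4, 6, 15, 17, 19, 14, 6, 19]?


[0:4]: 41
[1:5]: 44
[2:6]: 42
[3:7]: 57
[4:8]: 65
[5:9]: 56
[6:10]: 58

Max: 65 at [4:8]


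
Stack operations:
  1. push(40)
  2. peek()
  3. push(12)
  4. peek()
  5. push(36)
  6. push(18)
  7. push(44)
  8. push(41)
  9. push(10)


push(40) -> [40]
peek()->40
push(12) -> [40, 12]
peek()->12
push(36) -> [40, 12, 36]
push(18) -> [40, 12, 36, 18]
push(44) -> [40, 12, 36, 18, 44]
push(41) -> [40, 12, 36, 18, 44, 41]
push(10) -> [40, 12, 36, 18, 44, 41, 10]

Final stack: [40, 12, 36, 18, 44, 41, 10]


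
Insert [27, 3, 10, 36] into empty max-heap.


Insert 27: [27]
Insert 3: [27, 3]
Insert 10: [27, 3, 10]
Insert 36: [36, 27, 10, 3]

Final heap: [36, 27, 10, 3]


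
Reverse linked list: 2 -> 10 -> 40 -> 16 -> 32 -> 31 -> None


Step 1: curr=2, set curr.next=prev(None) | reversed so far: 2
Step 2: curr=10, set curr.next=prev(2) | reversed so far: 10 -> 2
Step 3: curr=40, set curr.next=prev(10) | reversed so far: 40 -> 10 -> 2
Step 4: curr=16, set curr.next=prev(40) | reversed so far: 16 -> 40 -> 10 -> 2
Step 5: curr=32, set curr.next=prev(16) | reversed so far: 32 -> 16 -> 40 -> 10 -> 2
Step 6: curr=31, set curr.next=prev(32) | reversed so far: 31 -> 32 -> 16 -> 40 -> 10 -> 2

31 -> 32 -> 16 -> 40 -> 10 -> 2 -> None


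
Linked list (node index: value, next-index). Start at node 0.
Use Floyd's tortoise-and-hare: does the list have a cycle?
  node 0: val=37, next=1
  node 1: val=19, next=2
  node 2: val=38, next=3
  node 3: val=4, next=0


Floyd's tortoise (slow, +1) and hare (fast, +2):
  init: slow=0, fast=0
  step 1: slow=1, fast=2
  step 2: slow=2, fast=0
  step 3: slow=3, fast=2
  step 4: slow=0, fast=0
  slow == fast at node 0: cycle detected

Cycle: yes


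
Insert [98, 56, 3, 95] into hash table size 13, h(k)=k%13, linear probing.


Insert 98: h=7 -> slot 7
Insert 56: h=4 -> slot 4
Insert 3: h=3 -> slot 3
Insert 95: h=4, 1 probes -> slot 5

Table: [None, None, None, 3, 56, 95, None, 98, None, None, None, None, None]


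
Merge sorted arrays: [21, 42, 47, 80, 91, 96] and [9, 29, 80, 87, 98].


Take 9 from B
Take 21 from A
Take 29 from B
Take 42 from A
Take 47 from A
Take 80 from A
Take 80 from B
Take 87 from B
Take 91 from A
Take 96 from A

Merged: [9, 21, 29, 42, 47, 80, 80, 87, 91, 96, 98]


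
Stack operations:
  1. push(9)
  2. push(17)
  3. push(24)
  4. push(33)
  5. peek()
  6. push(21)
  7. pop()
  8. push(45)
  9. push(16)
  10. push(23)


push(9) -> [9]
push(17) -> [9, 17]
push(24) -> [9, 17, 24]
push(33) -> [9, 17, 24, 33]
peek()->33
push(21) -> [9, 17, 24, 33, 21]
pop()->21, [9, 17, 24, 33]
push(45) -> [9, 17, 24, 33, 45]
push(16) -> [9, 17, 24, 33, 45, 16]
push(23) -> [9, 17, 24, 33, 45, 16, 23]

Final stack: [9, 17, 24, 33, 45, 16, 23]


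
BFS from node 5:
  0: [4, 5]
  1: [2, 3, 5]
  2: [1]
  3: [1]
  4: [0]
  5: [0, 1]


Visit 5, enqueue [0, 1]
Visit 0, enqueue [4]
Visit 1, enqueue [2, 3]
Visit 4, enqueue []
Visit 2, enqueue []
Visit 3, enqueue []

BFS order: [5, 0, 1, 4, 2, 3]


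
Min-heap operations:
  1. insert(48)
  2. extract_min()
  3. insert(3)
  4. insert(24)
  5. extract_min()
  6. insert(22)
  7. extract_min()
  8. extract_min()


insert(48) -> [48]
extract_min()->48, []
insert(3) -> [3]
insert(24) -> [3, 24]
extract_min()->3, [24]
insert(22) -> [22, 24]
extract_min()->22, [24]
extract_min()->24, []

Final heap: []


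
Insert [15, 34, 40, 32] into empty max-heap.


Insert 15: [15]
Insert 34: [34, 15]
Insert 40: [40, 15, 34]
Insert 32: [40, 32, 34, 15]

Final heap: [40, 32, 34, 15]


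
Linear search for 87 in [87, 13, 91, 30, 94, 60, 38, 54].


i=0: 87==87 found!

Found at 0, 1 comps


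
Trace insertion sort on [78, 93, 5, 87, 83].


Initial: [78, 93, 5, 87, 83]
Insert 93: [78, 93, 5, 87, 83]
Insert 5: [5, 78, 93, 87, 83]
Insert 87: [5, 78, 87, 93, 83]
Insert 83: [5, 78, 83, 87, 93]

Sorted: [5, 78, 83, 87, 93]


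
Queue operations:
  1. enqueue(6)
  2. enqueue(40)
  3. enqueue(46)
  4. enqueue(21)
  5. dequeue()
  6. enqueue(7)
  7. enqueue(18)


enqueue(6) -> [6]
enqueue(40) -> [6, 40]
enqueue(46) -> [6, 40, 46]
enqueue(21) -> [6, 40, 46, 21]
dequeue()->6, [40, 46, 21]
enqueue(7) -> [40, 46, 21, 7]
enqueue(18) -> [40, 46, 21, 7, 18]

Final queue: [40, 46, 21, 7, 18]


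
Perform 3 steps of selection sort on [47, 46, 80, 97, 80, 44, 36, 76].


Initial: [47, 46, 80, 97, 80, 44, 36, 76]
Step 1: min=36 at 6
  Swap: [36, 46, 80, 97, 80, 44, 47, 76]
Step 2: min=44 at 5
  Swap: [36, 44, 80, 97, 80, 46, 47, 76]
Step 3: min=46 at 5
  Swap: [36, 44, 46, 97, 80, 80, 47, 76]

After 3 steps: [36, 44, 46, 97, 80, 80, 47, 76]


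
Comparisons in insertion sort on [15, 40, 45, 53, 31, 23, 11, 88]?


Algorithm: insertion sort
Input: [15, 40, 45, 53, 31, 23, 11, 88]
Sorted: [11, 15, 23, 31, 40, 45, 53, 88]

19


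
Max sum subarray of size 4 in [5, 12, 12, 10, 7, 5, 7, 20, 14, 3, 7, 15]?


[0:4]: 39
[1:5]: 41
[2:6]: 34
[3:7]: 29
[4:8]: 39
[5:9]: 46
[6:10]: 44
[7:11]: 44
[8:12]: 39

Max: 46 at [5:9]


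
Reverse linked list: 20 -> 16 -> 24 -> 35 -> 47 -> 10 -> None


Step 1: curr=20, set curr.next=prev(None) | reversed so far: 20
Step 2: curr=16, set curr.next=prev(20) | reversed so far: 16 -> 20
Step 3: curr=24, set curr.next=prev(16) | reversed so far: 24 -> 16 -> 20
Step 4: curr=35, set curr.next=prev(24) | reversed so far: 35 -> 24 -> 16 -> 20
Step 5: curr=47, set curr.next=prev(35) | reversed so far: 47 -> 35 -> 24 -> 16 -> 20
Step 6: curr=10, set curr.next=prev(47) | reversed so far: 10 -> 47 -> 35 -> 24 -> 16 -> 20

10 -> 47 -> 35 -> 24 -> 16 -> 20 -> None


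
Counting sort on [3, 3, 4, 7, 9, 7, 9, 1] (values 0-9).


Input: [3, 3, 4, 7, 9, 7, 9, 1]
Counts: [0, 1, 0, 2, 1, 0, 0, 2, 0, 2]

Sorted: [1, 3, 3, 4, 7, 7, 9, 9]


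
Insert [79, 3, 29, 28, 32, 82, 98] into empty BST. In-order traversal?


Insert 79: root
Insert 3: L from 79
Insert 29: L from 79 -> R from 3
Insert 28: L from 79 -> R from 3 -> L from 29
Insert 32: L from 79 -> R from 3 -> R from 29
Insert 82: R from 79
Insert 98: R from 79 -> R from 82

In-order: [3, 28, 29, 32, 79, 82, 98]


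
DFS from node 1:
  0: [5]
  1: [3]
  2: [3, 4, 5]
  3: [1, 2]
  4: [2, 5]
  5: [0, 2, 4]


Visit 1, push [3]
Visit 3, push [2]
Visit 2, push [5, 4]
Visit 4, push [5]
Visit 5, push [0]
Visit 0, push []

DFS order: [1, 3, 2, 4, 5, 0]


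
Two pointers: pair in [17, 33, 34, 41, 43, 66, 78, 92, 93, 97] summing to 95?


lo=0(17)+hi=9(97)=114
lo=0(17)+hi=8(93)=110
lo=0(17)+hi=7(92)=109
lo=0(17)+hi=6(78)=95

Yes: 17+78=95


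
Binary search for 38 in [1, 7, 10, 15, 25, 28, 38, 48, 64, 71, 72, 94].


Step 1: lo=0, hi=11, mid=5, val=28
Step 2: lo=6, hi=11, mid=8, val=64
Step 3: lo=6, hi=7, mid=6, val=38

Found at index 6


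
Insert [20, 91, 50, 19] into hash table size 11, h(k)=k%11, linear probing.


Insert 20: h=9 -> slot 9
Insert 91: h=3 -> slot 3
Insert 50: h=6 -> slot 6
Insert 19: h=8 -> slot 8

Table: [None, None, None, 91, None, None, 50, None, 19, 20, None]


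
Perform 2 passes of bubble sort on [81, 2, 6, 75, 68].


Initial: [81, 2, 6, 75, 68]
Pass 1: [2, 6, 75, 68, 81] (4 swaps)
Pass 2: [2, 6, 68, 75, 81] (1 swaps)

After 2 passes: [2, 6, 68, 75, 81]


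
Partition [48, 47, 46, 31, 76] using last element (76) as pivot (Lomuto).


Pivot: 76
  48 <= 76: advance i (no swap)
  47 <= 76: advance i (no swap)
  46 <= 76: advance i (no swap)
  31 <= 76: advance i (no swap)
Place pivot at 4: [48, 47, 46, 31, 76]

Partitioned: [48, 47, 46, 31, 76]


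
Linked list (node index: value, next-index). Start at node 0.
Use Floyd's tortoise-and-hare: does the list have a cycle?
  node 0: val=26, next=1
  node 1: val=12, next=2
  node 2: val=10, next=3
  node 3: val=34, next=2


Floyd's tortoise (slow, +1) and hare (fast, +2):
  init: slow=0, fast=0
  step 1: slow=1, fast=2
  step 2: slow=2, fast=2
  slow == fast at node 2: cycle detected

Cycle: yes


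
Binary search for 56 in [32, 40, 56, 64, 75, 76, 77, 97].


Step 1: lo=0, hi=7, mid=3, val=64
Step 2: lo=0, hi=2, mid=1, val=40
Step 3: lo=2, hi=2, mid=2, val=56

Found at index 2


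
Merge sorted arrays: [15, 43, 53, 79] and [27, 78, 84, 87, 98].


Take 15 from A
Take 27 from B
Take 43 from A
Take 53 from A
Take 78 from B
Take 79 from A

Merged: [15, 27, 43, 53, 78, 79, 84, 87, 98]


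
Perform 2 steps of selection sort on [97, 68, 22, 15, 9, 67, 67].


Initial: [97, 68, 22, 15, 9, 67, 67]
Step 1: min=9 at 4
  Swap: [9, 68, 22, 15, 97, 67, 67]
Step 2: min=15 at 3
  Swap: [9, 15, 22, 68, 97, 67, 67]

After 2 steps: [9, 15, 22, 68, 97, 67, 67]


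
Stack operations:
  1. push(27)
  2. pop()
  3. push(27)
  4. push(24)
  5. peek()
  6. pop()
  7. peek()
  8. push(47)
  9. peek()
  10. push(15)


push(27) -> [27]
pop()->27, []
push(27) -> [27]
push(24) -> [27, 24]
peek()->24
pop()->24, [27]
peek()->27
push(47) -> [27, 47]
peek()->47
push(15) -> [27, 47, 15]

Final stack: [27, 47, 15]


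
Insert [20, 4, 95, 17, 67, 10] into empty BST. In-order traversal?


Insert 20: root
Insert 4: L from 20
Insert 95: R from 20
Insert 17: L from 20 -> R from 4
Insert 67: R from 20 -> L from 95
Insert 10: L from 20 -> R from 4 -> L from 17

In-order: [4, 10, 17, 20, 67, 95]


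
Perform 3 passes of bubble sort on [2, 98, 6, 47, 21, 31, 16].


Initial: [2, 98, 6, 47, 21, 31, 16]
Pass 1: [2, 6, 47, 21, 31, 16, 98] (5 swaps)
Pass 2: [2, 6, 21, 31, 16, 47, 98] (3 swaps)
Pass 3: [2, 6, 21, 16, 31, 47, 98] (1 swaps)

After 3 passes: [2, 6, 21, 16, 31, 47, 98]


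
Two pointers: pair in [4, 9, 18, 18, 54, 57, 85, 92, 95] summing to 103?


lo=0(4)+hi=8(95)=99
lo=1(9)+hi=8(95)=104
lo=1(9)+hi=7(92)=101
lo=2(18)+hi=7(92)=110
lo=2(18)+hi=6(85)=103

Yes: 18+85=103


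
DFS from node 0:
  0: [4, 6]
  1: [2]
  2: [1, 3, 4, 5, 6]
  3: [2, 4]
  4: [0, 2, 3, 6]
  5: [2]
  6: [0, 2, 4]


Visit 0, push [6, 4]
Visit 4, push [6, 3, 2]
Visit 2, push [6, 5, 3, 1]
Visit 1, push []
Visit 3, push []
Visit 5, push []
Visit 6, push []

DFS order: [0, 4, 2, 1, 3, 5, 6]


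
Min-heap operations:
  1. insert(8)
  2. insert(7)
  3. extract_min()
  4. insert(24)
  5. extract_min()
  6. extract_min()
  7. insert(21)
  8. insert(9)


insert(8) -> [8]
insert(7) -> [7, 8]
extract_min()->7, [8]
insert(24) -> [8, 24]
extract_min()->8, [24]
extract_min()->24, []
insert(21) -> [21]
insert(9) -> [9, 21]

Final heap: [9, 21]


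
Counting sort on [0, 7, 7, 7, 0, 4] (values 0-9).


Input: [0, 7, 7, 7, 0, 4]
Counts: [2, 0, 0, 0, 1, 0, 0, 3, 0, 0]

Sorted: [0, 0, 4, 7, 7, 7]


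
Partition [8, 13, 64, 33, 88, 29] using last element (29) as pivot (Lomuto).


Pivot: 29
  8 <= 29: advance i (no swap)
  13 <= 29: advance i (no swap)
Place pivot at 2: [8, 13, 29, 33, 88, 64]

Partitioned: [8, 13, 29, 33, 88, 64]


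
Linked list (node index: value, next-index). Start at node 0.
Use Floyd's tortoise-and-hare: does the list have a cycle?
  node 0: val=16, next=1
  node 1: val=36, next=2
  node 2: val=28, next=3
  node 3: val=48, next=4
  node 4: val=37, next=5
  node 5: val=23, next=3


Floyd's tortoise (slow, +1) and hare (fast, +2):
  init: slow=0, fast=0
  step 1: slow=1, fast=2
  step 2: slow=2, fast=4
  step 3: slow=3, fast=3
  slow == fast at node 3: cycle detected

Cycle: yes


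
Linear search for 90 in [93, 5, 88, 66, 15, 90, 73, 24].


i=0: 93!=90
i=1: 5!=90
i=2: 88!=90
i=3: 66!=90
i=4: 15!=90
i=5: 90==90 found!

Found at 5, 6 comps


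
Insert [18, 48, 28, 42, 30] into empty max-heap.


Insert 18: [18]
Insert 48: [48, 18]
Insert 28: [48, 18, 28]
Insert 42: [48, 42, 28, 18]
Insert 30: [48, 42, 28, 18, 30]

Final heap: [48, 42, 28, 18, 30]


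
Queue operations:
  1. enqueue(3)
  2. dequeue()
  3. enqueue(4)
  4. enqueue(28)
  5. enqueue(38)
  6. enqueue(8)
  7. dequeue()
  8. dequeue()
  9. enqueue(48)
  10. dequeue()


enqueue(3) -> [3]
dequeue()->3, []
enqueue(4) -> [4]
enqueue(28) -> [4, 28]
enqueue(38) -> [4, 28, 38]
enqueue(8) -> [4, 28, 38, 8]
dequeue()->4, [28, 38, 8]
dequeue()->28, [38, 8]
enqueue(48) -> [38, 8, 48]
dequeue()->38, [8, 48]

Final queue: [8, 48]


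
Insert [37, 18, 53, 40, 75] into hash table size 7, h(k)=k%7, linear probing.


Insert 37: h=2 -> slot 2
Insert 18: h=4 -> slot 4
Insert 53: h=4, 1 probes -> slot 5
Insert 40: h=5, 1 probes -> slot 6
Insert 75: h=5, 2 probes -> slot 0

Table: [75, None, 37, None, 18, 53, 40]
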